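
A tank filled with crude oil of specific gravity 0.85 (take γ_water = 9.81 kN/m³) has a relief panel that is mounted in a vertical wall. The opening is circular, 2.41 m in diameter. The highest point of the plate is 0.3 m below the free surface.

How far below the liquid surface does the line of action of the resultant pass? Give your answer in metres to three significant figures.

h_p = 1.75 m

γ = 0.85 × 9.81 = 8.3385 kN/m³.
The centroid is at the centre, 1.205 m below the top of the plate, so the centroid depth is h_c = 0.3 + 1.205 = 1.505 m.
A = π(1.205)² = 4.56167 m².
Resultant F = γ·h_c·A = 8.3385 × 1.505 × 4.56167 = 57.2464 kN.
I_c = πr⁴/4 = π × 1.205⁴/4 = 1.65592 m⁴.
Centre of pressure: y_p = y_c + I_c/(y_c·A) = 1.505 + 1.65592/(1.505 × 4.56167) = 1.505 + 0.241201 = 1.7462 m along the plane.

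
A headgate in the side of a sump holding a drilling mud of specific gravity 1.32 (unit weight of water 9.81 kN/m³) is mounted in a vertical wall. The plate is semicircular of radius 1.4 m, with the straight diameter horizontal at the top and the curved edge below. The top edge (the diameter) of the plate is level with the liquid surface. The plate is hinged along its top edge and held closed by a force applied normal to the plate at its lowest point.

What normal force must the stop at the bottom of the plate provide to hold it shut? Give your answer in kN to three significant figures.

P ≈ 14.0 kN

γ = 1.32 × 9.81 = 12.9492 kN/m³.
The centroid of a semicircle lies 4r/(3π) = 0.594178 m from the diameter, here below the top edge, so the centroid depth is h_c = 0.594178 m.
A = πr²/2 = π × 1.4²/2 = 3.07876 m².
Resultant F = γ·h_c·A = 12.9492 × 0.594178 × 3.07876 = 23.6884 kN.
I_c = (π/8 − 8/(9π))·r⁴ = 0.109757 × 1.4⁴ = 0.421642 m⁴.
Centre of pressure: y_p = y_c + I_c/(y_c·A) = 0.594178 + 0.421642/(0.594178 × 3.07876) = 0.594178 + 0.23049 = 0.824668 m along the plane.
The resultant acts 0.594178 + 0.23049 = 0.824668 m (along the plate) below the hinge at the top edge, so the moment about the hinge is M = F × 0.824668 = 23.6884 × 0.824668 = 19.5351 kN·m.
A normal force at the bottom, 1.4 m from the hinge, must supply this moment: P = 19.5351/1.4 = 13.9536 kN.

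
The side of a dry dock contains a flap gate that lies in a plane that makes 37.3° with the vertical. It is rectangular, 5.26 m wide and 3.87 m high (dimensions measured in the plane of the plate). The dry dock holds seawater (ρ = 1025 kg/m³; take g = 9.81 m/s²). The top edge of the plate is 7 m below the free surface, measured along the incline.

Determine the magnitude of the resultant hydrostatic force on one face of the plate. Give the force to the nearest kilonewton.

F ≈ 1455 kN

γ = ρg = 1025 × 9.81 / 1000 = 10.05525 kN/m³.
The plate makes 37.3° with the vertical, i.e. θ = 90° − 37.3° = 52.7° to the horizontal. Measuring y along the incline from the free-surface line, vertical depth h = y·sinθ with sinθ = 0.795473.
The centroid lies 3.87/2 = 1.935 m below the top edge, so y_c = 7 + 1.935 = 8.935 m and h_c = 8.935 × 0.795473 = 7.10755 m.
A = 5.26 × 3.87 = 20.3562 m².
Resultant F = γ·h_c·A = 10.05525 × 7.10755 × 20.3562 = 1454.82 kN.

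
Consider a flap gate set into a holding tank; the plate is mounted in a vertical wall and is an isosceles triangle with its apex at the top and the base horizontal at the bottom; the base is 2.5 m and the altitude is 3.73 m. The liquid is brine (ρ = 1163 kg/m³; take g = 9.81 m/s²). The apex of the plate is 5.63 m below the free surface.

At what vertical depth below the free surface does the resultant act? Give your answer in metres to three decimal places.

γ = ρg = 1163 × 9.81 / 1000 = 11.40903 kN/m³.
With the apex up, the centroid sits 2h/3 = 2 × 3.73/3 = 2.48667 m below the apex, so the centroid depth is h_c = 5.63 + 2.48667 = 8.11667 m.
A = ½ × 2.5 × 3.73 = 4.6625 m².
Resultant F = γ·h_c·A = 11.40903 × 8.11667 × 4.6625 = 431.763 kN.
I_c = b·h³/36 = 2.5 × 3.73³/36 = 3.60383 m⁴.
Centre of pressure: y_p = y_c + I_c/(y_c·A) = 8.11667 + 3.60383/(8.11667 × 4.6625) = 8.11667 + 0.0952286 = 8.2119 m along the plane.

h_p = 8.212 m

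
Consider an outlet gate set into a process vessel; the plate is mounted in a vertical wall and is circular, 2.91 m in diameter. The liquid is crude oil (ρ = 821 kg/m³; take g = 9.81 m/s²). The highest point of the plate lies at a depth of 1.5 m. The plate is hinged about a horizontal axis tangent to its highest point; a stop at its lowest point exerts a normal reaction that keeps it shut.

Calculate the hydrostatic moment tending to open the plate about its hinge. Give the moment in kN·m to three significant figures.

γ = ρg = 821 × 9.81 / 1000 = 8.05401 kN/m³.
The centroid is at the centre, 1.455 m below the top of the plate, so the centroid depth is h_c = 1.5 + 1.455 = 2.955 m.
A = π(1.455)² = 6.65083 m².
Resultant F = γ·h_c·A = 8.05401 × 2.955 × 6.65083 = 158.287 kN.
I_c = πr⁴/4 = π × 1.455⁴/4 = 3.51999 m⁴.
Centre of pressure: y_p = y_c + I_c/(y_c·A) = 2.955 + 3.51999/(2.955 × 6.65083) = 2.955 + 0.179105 = 3.1341 m along the plane.
The resultant acts 1.455 + 0.179105 = 1.63411 m (along the plate) below the hinge at the top edge, so the moment about the hinge is M = F × 1.63411 = 158.287 × 1.63411 = 258.658 kN·m.

M ≈ 259 kN·m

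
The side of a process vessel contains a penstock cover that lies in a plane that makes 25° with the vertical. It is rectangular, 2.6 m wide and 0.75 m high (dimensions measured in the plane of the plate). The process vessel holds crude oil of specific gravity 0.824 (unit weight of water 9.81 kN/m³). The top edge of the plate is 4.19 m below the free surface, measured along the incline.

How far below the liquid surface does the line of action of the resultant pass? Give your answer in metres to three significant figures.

γ = 0.824 × 9.81 = 8.08344 kN/m³.
The plate makes 25° with the vertical, i.e. θ = 90° − 25° = 65° to the horizontal. Measuring y along the incline from the free-surface line, vertical depth h = y·sinθ with sinθ = 0.906308.
The centroid lies 0.75/2 = 0.375 m below the top edge, so y_c = 4.19 + 0.375 = 4.565 m and h_c = 4.565 × 0.906308 = 4.1373 m.
A = 2.6 × 0.75 = 1.95 m².
Resultant F = γ·h_c·A = 8.08344 × 4.1373 × 1.95 = 65.2151 kN.
I_c = b·h³/12 = 2.6 × 0.75³/12 = 0.0914063 m⁴.
Centre of pressure: y_p = y_c + I_c/(y_c·A) = 4.565 + 0.0914063/(4.565 × 1.95) = 4.565 + 0.0102684 = 4.57527 m along the plane.
Vertically, h_p = y_p·sinθ = 4.57527 × 0.906308 = 4.1466 m.

h_p = 4.15 m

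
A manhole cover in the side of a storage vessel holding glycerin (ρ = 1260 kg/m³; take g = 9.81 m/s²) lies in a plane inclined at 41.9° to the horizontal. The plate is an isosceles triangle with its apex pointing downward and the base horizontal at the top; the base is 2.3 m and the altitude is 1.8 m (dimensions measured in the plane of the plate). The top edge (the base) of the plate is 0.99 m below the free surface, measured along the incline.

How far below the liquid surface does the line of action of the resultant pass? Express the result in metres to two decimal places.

γ = ρg = 1260 × 9.81 / 1000 = 12.3606 kN/m³.
Let θ = 41.9° be the plate's angle to the horizontal; measure y along the incline from where the plane meets the free surface. Vertical depth h = y·sinθ with sinθ = 0.667833.
With the apex down, the centroid sits h/3 = 1.8/3 = 0.6 m below the base (the top edge), so y_c = 0.99 + 0.6 = 1.59 m and h_c = 1.59 × 0.667833 = 1.06185 m.
A = ½ × 2.3 × 1.8 = 2.07 m².
Resultant F = γ·h_c·A = 12.3606 × 1.06185 × 2.07 = 27.169 kN.
I_c = b·h³/36 = 2.3 × 1.8³/36 = 0.3726 m⁴.
Centre of pressure: y_p = y_c + I_c/(y_c·A) = 1.59 + 0.3726/(1.59 × 2.07) = 1.59 + 0.113208 = 1.70321 m along the plane.
Vertically, h_p = y_p·sinθ = 1.70321 × 0.667833 = 1.13746 m.

h_p = 1.14 m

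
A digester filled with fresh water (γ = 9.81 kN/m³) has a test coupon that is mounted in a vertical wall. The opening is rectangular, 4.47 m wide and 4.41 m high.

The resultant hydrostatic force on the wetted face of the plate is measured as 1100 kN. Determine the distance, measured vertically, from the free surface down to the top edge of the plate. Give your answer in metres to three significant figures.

d_top ≈ 3.48 m

γ = 9.81 kN/m³.
A = 4.47 × 4.41 = 19.7127 m².
From F = γ·h_c·A, the centroid depth is h_c = 1100/(9.81 × 19.7127) = 5.68824 m.
The centroid lies 4.41/2 = 2.205 m below the top edge, so the top edge sits at h_top = 5.68824 − 2.205 = 3.48324 m below the surface.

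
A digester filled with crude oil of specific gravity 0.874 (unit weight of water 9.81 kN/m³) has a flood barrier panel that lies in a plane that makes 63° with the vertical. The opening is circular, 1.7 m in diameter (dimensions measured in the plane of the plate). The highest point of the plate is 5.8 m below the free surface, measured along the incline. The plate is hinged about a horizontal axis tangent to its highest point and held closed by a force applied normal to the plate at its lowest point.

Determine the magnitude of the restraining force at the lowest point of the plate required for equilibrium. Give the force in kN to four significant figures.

γ = 0.874 × 9.81 = 8.57394 kN/m³.
The plate makes 63° with the vertical, i.e. θ = 90° − 63° = 27° to the horizontal. Measuring y along the incline from the free-surface line, vertical depth h = y·sinθ with sinθ = 0.453990.
The centroid is at the centre, 0.85 m below the top of the plate, so y_c = 5.8 + 0.85 = 6.65 m and h_c = 6.65 × 0.453990 = 3.01903 m.
A = π(0.85)² = 2.2698 m².
Resultant F = γ·h_c·A = 8.57394 × 3.01903 × 2.2698 = 58.7537 kN.
I_c = πr⁴/4 = π × 0.85⁴/4 = 0.409983 m⁴.
Centre of pressure: y_p = y_c + I_c/(y_c·A) = 6.65 + 0.409983/(6.65 × 2.2698) = 6.65 + 0.0271617 = 6.67716 m along the plane.
The resultant acts 0.85 + 0.0271617 = 0.877162 m (along the plate) below the hinge at the top edge, so the moment about the hinge is M = F × 0.877162 = 58.7537 × 0.877162 = 51.5365 kN·m.
A normal force at the bottom, 1.7 m from the hinge, must supply this moment: P = 51.5365/1.7 = 30.3156 kN.

P ≈ 30.32 kN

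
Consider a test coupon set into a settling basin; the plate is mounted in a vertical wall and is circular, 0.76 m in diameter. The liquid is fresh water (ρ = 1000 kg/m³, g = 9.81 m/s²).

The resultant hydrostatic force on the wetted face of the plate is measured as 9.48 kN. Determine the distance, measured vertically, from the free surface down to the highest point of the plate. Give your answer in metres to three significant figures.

d_top ≈ 1.75 m

γ = ρg = 1000 × 9.81 = 9810 N/m³ = 9.81 kN/m³.
A = π(0.38)² = 0.453646 m².
From F = γ·h_c·A, the centroid depth is h_c = 9.48/(9.81 × 0.453646) = 2.13021 m.
The centroid is at the centre, 0.38 m below the top of the plate, so the highest point sits at h_top = 2.13021 − 0.38 = 1.75021 m below the surface.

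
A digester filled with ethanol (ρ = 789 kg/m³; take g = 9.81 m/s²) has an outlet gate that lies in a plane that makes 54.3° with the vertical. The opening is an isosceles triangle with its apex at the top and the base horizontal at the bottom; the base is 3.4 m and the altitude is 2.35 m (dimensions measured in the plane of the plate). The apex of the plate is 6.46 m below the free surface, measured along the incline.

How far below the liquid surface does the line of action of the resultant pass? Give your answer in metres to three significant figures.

h_p = 4.71 m

γ = ρg = 789 × 9.81 / 1000 = 7.74009 kN/m³.
The plate makes 54.3° with the vertical, i.e. θ = 90° − 54.3° = 35.7° to the horizontal. Measuring y along the incline from the free-surface line, vertical depth h = y·sinθ with sinθ = 0.583541.
With the apex up, the centroid sits 2h/3 = 2 × 2.35/3 = 1.56667 m below the apex, so y_c = 6.46 + 1.56667 = 8.02667 m and h_c = 8.02667 × 0.583541 = 4.68389 m.
A = ½ × 3.4 × 2.35 = 3.995 m².
Resultant F = γ·h_c·A = 7.74009 × 4.68389 × 3.995 = 144.834 kN.
I_c = b·h³/36 = 3.4 × 2.35³/36 = 1.22569 m⁴.
Centre of pressure: y_p = y_c + I_c/(y_c·A) = 8.02667 + 1.22569/(8.02667 × 3.995) = 8.02667 + 0.0382233 = 8.06489 m along the plane.
Vertically, h_p = y_p·sinθ = 8.06489 × 0.583541 = 4.70619 m.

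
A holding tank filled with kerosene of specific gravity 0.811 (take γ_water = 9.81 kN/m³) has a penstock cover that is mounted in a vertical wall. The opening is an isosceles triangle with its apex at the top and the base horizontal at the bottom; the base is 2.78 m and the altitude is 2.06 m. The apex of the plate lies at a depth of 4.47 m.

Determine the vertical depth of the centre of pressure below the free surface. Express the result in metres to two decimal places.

γ = 0.811 × 9.81 = 7.95591 kN/m³.
With the apex up, the centroid sits 2h/3 = 2 × 2.06/3 = 1.37333 m below the apex, so the centroid depth is h_c = 4.47 + 1.37333 = 5.84333 m.
A = ½ × 2.78 × 2.06 = 2.8634 m².
Resultant F = γ·h_c·A = 7.95591 × 5.84333 × 2.8634 = 133.117 kN.
I_c = b·h³/36 = 2.78 × 2.06³/36 = 0.675062 m⁴.
Centre of pressure: y_p = y_c + I_c/(y_c·A) = 5.84333 + 0.675062/(5.84333 × 2.8634) = 5.84333 + 0.0403461 = 5.88368 m along the plane.

h_p = 5.88 m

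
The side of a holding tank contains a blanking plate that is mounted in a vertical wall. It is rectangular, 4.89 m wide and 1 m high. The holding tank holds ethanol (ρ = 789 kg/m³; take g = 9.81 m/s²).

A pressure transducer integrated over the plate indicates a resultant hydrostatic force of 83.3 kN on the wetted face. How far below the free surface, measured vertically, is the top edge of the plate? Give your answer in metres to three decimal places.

γ = ρg = 789 × 9.81 / 1000 = 7.74009 kN/m³.
A = 4.89 × 1 = 4.89 m².
From F = γ·h_c·A, the centroid depth is h_c = 83.3/(7.74009 × 4.89) = 2.20085 m.
The centroid lies 1/2 = 0.5 m below the top edge, so the top edge sits at h_top = 2.20085 − 0.5 = 1.70085 m below the surface.

d_top ≈ 1.701 m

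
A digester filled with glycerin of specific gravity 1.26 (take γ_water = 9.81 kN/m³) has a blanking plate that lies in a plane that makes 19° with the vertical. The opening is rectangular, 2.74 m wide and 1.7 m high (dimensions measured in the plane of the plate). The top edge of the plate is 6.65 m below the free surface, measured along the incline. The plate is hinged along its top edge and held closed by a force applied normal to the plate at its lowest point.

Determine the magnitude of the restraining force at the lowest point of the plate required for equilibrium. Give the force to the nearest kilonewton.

P ≈ 212 kN

γ = 1.26 × 9.81 = 12.3606 kN/m³.
The plate makes 19° with the vertical, i.e. θ = 90° − 19° = 71° to the horizontal. Measuring y along the incline from the free-surface line, vertical depth h = y·sinθ with sinθ = 0.945519.
The centroid lies 1.7/2 = 0.85 m below the top edge, so y_c = 6.65 + 0.85 = 7.5 m and h_c = 7.5 × 0.945519 = 7.09139 m.
A = 2.74 × 1.7 = 4.658 m².
Resultant F = γ·h_c·A = 12.3606 × 7.09139 × 4.658 = 408.292 kN.
I_c = b·h³/12 = 2.74 × 1.7³/12 = 1.1218 m⁴.
Centre of pressure: y_p = y_c + I_c/(y_c·A) = 7.5 + 1.1218/(7.5 × 4.658) = 7.5 + 0.0321111 = 7.53211 m along the plane.
The resultant acts 0.85 + 0.0321111 = 0.882111 m (along the plate) below the hinge at the top edge, so the moment about the hinge is M = F × 0.882111 = 408.292 × 0.882111 = 360.159 kN·m.
A normal force at the bottom, 1.7 m from the hinge, must supply this moment: P = 360.159/1.7 = 211.858 kN.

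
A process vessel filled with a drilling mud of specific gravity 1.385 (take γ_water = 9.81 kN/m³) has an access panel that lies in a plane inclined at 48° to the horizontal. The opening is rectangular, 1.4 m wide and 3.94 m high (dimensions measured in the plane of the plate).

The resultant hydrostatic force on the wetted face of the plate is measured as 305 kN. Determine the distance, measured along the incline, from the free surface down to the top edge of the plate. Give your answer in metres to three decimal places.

y_top ≈ 3.506 m

γ = 1.385 × 9.81 = 13.58685 kN/m³.
A = 1.4 × 3.94 = 5.516 m².
From F = γ·h_c·A, the centroid depth is h_c = 305/(13.58685 × 5.516) = 4.06965 m.
Let θ = 48° be the plate's angle to the horizontal; measure y along the incline from where the plane meets the free surface. Vertical depth h = y·sinθ with sinθ = 0.743145.
Along the incline, y_c = h_c/sinθ = 4.06965/0.743145 = 5.47625 m.
The centroid lies 3.94/2 = 1.97 m below the top edge, so the top edge sits at y_top = 5.47625 − 1.97 = 3.50625 m along the incline.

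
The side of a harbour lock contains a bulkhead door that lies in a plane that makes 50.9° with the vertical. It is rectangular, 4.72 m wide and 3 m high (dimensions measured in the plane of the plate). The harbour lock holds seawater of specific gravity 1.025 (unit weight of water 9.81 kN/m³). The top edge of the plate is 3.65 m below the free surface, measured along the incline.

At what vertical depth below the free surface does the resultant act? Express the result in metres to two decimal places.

h_p = 3.34 m

γ = 1.025 × 9.81 = 10.05525 kN/m³.
The plate makes 50.9° with the vertical, i.e. θ = 90° − 50.9° = 39.1° to the horizontal. Measuring y along the incline from the free-surface line, vertical depth h = y·sinθ with sinθ = 0.630676.
The centroid lies 3/2 = 1.5 m below the top edge, so y_c = 3.65 + 1.5 = 5.15 m and h_c = 5.15 × 0.630676 = 3.24798 m.
A = 4.72 × 3 = 14.16 m².
Resultant F = γ·h_c·A = 10.05525 × 3.24798 × 14.16 = 462.455 kN.
I_c = b·h³/12 = 4.72 × 3³/12 = 10.62 m⁴.
Centre of pressure: y_p = y_c + I_c/(y_c·A) = 5.15 + 10.62/(5.15 × 14.16) = 5.15 + 0.145631 = 5.29563 m along the plane.
Vertically, h_p = y_p·sinθ = 5.29563 × 0.630676 = 3.33983 m.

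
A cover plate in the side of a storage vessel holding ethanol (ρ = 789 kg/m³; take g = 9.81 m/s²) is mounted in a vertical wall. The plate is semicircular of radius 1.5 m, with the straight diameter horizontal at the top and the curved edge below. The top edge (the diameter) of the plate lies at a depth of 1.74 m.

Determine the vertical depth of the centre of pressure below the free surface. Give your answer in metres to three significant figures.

h_p = 2.44 m

γ = ρg = 789 × 9.81 / 1000 = 7.74009 kN/m³.
The centroid of a semicircle lies 4r/(3π) = 0.63662 m from the diameter, here below the top edge, so the centroid depth is h_c = 1.74 + 0.63662 = 2.37662 m.
A = πr²/2 = π × 1.5²/2 = 3.53429 m².
Resultant F = γ·h_c·A = 7.74009 × 2.37662 × 3.53429 = 65.0142 kN.
I_c = (π/8 − 8/(9π))·r⁴ = 0.109757 × 1.5⁴ = 0.555645 m⁴.
Centre of pressure: y_p = y_c + I_c/(y_c·A) = 2.37662 + 0.555645/(2.37662 × 3.53429) = 2.37662 + 0.0661509 = 2.44277 m along the plane.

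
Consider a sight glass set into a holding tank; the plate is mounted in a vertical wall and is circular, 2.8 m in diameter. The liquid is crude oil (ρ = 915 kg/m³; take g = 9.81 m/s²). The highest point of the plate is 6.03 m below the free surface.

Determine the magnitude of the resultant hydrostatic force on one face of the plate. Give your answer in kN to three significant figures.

F ≈ 411 kN

γ = ρg = 915 × 9.81 / 1000 = 8.97615 kN/m³.
The centroid is at the centre, 1.4 m below the top of the plate, so the centroid depth is h_c = 6.03 + 1.4 = 7.43 m.
A = π(1.4)² = 6.15752 m².
Resultant F = γ·h_c·A = 8.97615 × 7.43 × 6.15752 = 410.662 kN.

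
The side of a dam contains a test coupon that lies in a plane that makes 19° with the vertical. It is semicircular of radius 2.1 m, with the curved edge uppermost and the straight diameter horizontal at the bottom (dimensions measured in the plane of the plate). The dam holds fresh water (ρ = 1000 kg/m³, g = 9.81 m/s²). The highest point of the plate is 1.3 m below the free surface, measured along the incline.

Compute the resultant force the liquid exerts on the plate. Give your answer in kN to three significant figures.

F ≈ 161 kN

γ = ρg = 1000 × 9.81 = 9810 N/m³ = 9.81 kN/m³.
The plate makes 19° with the vertical, i.e. θ = 90° − 19° = 71° to the horizontal. Measuring y along the incline from the free-surface line, vertical depth h = y·sinθ with sinθ = 0.945519.
The centroid lies 4r/(3π) = 0.891268 m above the diameter, so r − 4r/(3π) = 2.1 − 0.891268 = 1.20873 m below the topmost point, so y_c = 1.3 + 1.20873 = 2.50873 m and h_c = 2.50873 × 0.945519 = 2.37205 m.
A = πr²/2 = π × 2.1²/2 = 6.92721 m².
Resultant F = γ·h_c·A = 9.81 × 2.37205 × 6.92721 = 161.195 kN.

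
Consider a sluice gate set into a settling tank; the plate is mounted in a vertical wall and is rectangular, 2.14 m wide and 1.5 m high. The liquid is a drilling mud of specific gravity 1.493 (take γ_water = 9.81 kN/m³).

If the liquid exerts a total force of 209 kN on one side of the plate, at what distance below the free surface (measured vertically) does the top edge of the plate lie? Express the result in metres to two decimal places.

γ = 1.493 × 9.81 = 14.64633 kN/m³.
A = 2.14 × 1.5 = 3.21 m².
From F = γ·h_c·A, the centroid depth is h_c = 209/(14.64633 × 3.21) = 4.44542 m.
The centroid lies 1.5/2 = 0.75 m below the top edge, so the top edge sits at h_top = 4.44542 − 0.75 = 3.69542 m below the surface.

d_top ≈ 3.70 m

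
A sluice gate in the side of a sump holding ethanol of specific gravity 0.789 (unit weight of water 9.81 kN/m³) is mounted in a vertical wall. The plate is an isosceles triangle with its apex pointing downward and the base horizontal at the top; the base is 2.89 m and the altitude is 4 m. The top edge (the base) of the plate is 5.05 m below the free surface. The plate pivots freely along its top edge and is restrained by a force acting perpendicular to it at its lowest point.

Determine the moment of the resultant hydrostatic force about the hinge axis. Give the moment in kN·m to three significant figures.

γ = 0.789 × 9.81 = 7.74009 kN/m³.
With the apex down, the centroid sits h/3 = 4/3 = 1.33333 m below the base (the top edge), so the centroid depth is h_c = 5.05 + 1.33333 = 6.38333 m.
A = ½ × 2.89 × 4 = 5.78 m².
Resultant F = γ·h_c·A = 7.74009 × 6.38333 × 5.78 = 285.576 kN.
I_c = b·h³/36 = 2.89 × 4³/36 = 5.13778 m⁴.
Centre of pressure: y_p = y_c + I_c/(y_c·A) = 6.38333 + 5.13778/(6.38333 × 5.78) = 6.38333 + 0.139252 = 6.52258 m along the plane.
The resultant acts 1.33333 + 0.139252 = 1.47258 m (along the plate) below the hinge at the top edge, so the moment about the hinge is M = F × 1.47258 = 285.576 × 1.47258 = 420.534 kN·m.

M ≈ 421 kN·m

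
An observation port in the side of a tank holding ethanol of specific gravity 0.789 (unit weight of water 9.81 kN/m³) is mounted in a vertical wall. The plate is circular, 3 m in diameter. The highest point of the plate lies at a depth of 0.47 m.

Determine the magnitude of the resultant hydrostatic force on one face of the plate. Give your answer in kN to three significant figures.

γ = 0.789 × 9.81 = 7.74009 kN/m³.
The centroid is at the centre, 1.5 m below the top of the plate, so the centroid depth is h_c = 0.47 + 1.5 = 1.97 m.
A = π(1.5)² = 7.06858 m².
Resultant F = γ·h_c·A = 7.74009 × 1.97 × 7.06858 = 107.782 kN.

F ≈ 108 kN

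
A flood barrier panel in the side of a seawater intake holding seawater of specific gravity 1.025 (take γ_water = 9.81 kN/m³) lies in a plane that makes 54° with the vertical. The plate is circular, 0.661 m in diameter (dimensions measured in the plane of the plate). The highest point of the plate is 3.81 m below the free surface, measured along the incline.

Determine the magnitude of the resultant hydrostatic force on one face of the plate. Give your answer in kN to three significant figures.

F ≈ 8.40 kN

γ = 1.025 × 9.81 = 10.05525 kN/m³.
The plate makes 54° with the vertical, i.e. θ = 90° − 54° = 36° to the horizontal. Measuring y along the incline from the free-surface line, vertical depth h = y·sinθ with sinθ = 0.587785.
The centroid is at the centre, 0.3305 m below the top of the plate, so y_c = 3.81 + 0.3305 = 4.1405 m and h_c = 4.1405 × 0.587785 = 2.43372 m.
A = π(0.3305)² = 0.343157 m².
Resultant F = γ·h_c·A = 10.05525 × 2.43372 × 0.343157 = 8.39762 kN.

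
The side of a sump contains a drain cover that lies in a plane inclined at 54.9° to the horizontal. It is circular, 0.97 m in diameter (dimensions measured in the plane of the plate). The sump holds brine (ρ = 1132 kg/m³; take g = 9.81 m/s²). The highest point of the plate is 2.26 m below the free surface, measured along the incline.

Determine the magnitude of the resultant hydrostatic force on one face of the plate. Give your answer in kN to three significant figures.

γ = ρg = 1132 × 9.81 / 1000 = 11.10492 kN/m³.
Let θ = 54.9° be the plate's angle to the horizontal; measure y along the incline from where the plane meets the free surface. Vertical depth h = y·sinθ with sinθ = 0.818150.
The centroid is at the centre, 0.485 m below the top of the plate, so y_c = 2.26 + 0.485 = 2.745 m and h_c = 2.745 × 0.818150 = 2.24582 m.
A = π(0.485)² = 0.738981 m².
Resultant F = γ·h_c·A = 11.10492 × 2.24582 × 0.738981 = 18.4299 kN.

F ≈ 18.4 kN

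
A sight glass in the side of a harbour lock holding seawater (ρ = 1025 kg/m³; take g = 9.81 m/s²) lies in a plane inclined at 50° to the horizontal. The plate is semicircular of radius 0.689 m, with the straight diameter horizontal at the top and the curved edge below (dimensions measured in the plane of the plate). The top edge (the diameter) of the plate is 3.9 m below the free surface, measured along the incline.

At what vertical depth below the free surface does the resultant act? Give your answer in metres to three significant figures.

h_p = 3.22 m

γ = ρg = 1025 × 9.81 / 1000 = 10.05525 kN/m³.
Let θ = 50° be the plate's angle to the horizontal; measure y along the incline from where the plane meets the free surface. Vertical depth h = y·sinθ with sinθ = 0.766044.
The centroid of a semicircle lies 4r/(3π) = 0.292421 m from the diameter, here below the top edge, so y_c = 3.9 + 0.292421 = 4.19242 m and h_c = 4.19242 × 0.766044 = 3.21158 m.
A = πr²/2 = π × 0.689²/2 = 0.74569 m².
Resultant F = γ·h_c·A = 10.05525 × 3.21158 × 0.74569 = 24.0807 kN.
I_c = (π/8 − 8/(9π))·r⁴ = 0.109757 × 0.689⁴ = 0.0247348 m⁴.
Centre of pressure: y_p = y_c + I_c/(y_c·A) = 4.19242 + 0.0247348/(4.19242 × 0.74569) = 4.19242 + 0.00791198 = 4.20033 m along the plane.
Vertically, h_p = y_p·sinθ = 4.20033 × 0.766044 = 3.21764 m.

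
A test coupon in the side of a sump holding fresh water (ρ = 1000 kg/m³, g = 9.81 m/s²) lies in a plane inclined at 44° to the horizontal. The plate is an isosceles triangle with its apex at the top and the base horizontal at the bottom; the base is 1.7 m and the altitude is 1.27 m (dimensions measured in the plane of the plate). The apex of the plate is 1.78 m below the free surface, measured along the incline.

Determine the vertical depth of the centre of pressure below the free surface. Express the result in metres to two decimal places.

γ = ρg = 1000 × 9.81 = 9810 N/m³ = 9.81 kN/m³.
Let θ = 44° be the plate's angle to the horizontal; measure y along the incline from where the plane meets the free surface. Vertical depth h = y·sinθ with sinθ = 0.694658.
With the apex up, the centroid sits 2h/3 = 2 × 1.27/3 = 0.846667 m below the apex, so y_c = 1.78 + 0.846667 = 2.62667 m and h_c = 2.62667 × 0.694658 = 1.82464 m.
A = ½ × 1.7 × 1.27 = 1.0795 m².
Resultant F = γ·h_c·A = 9.81 × 1.82464 × 1.0795 = 19.3227 kN.
I_c = b·h³/36 = 1.7 × 1.27³/36 = 0.0967292 m⁴.
Centre of pressure: y_p = y_c + I_c/(y_c·A) = 2.62667 + 0.0967292/(2.62667 × 1.0795) = 2.62667 + 0.0341137 = 2.66078 m along the plane.
Vertically, h_p = y_p·sinθ = 2.66078 × 0.694658 = 1.84833 m.

h_p = 1.85 m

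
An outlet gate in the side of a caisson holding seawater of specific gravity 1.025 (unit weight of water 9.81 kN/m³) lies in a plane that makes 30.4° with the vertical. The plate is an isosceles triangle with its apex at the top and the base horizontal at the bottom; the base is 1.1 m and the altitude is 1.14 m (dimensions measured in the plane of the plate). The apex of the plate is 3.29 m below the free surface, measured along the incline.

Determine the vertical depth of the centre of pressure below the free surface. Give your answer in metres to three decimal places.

h_p = 3.509 m

γ = 1.025 × 9.81 = 10.05525 kN/m³.
The plate makes 30.4° with the vertical, i.e. θ = 90° − 30.4° = 59.6° to the horizontal. Measuring y along the incline from the free-surface line, vertical depth h = y·sinθ with sinθ = 0.862514.
With the apex up, the centroid sits 2h/3 = 2 × 1.14/3 = 0.76 m below the apex, so y_c = 3.29 + 0.76 = 4.05 m and h_c = 4.05 × 0.862514 = 3.49318 m.
A = ½ × 1.1 × 1.14 = 0.627 m².
Resultant F = γ·h_c·A = 10.05525 × 3.49318 × 0.627 = 22.0232 kN.
I_c = b·h³/36 = 1.1 × 1.14³/36 = 0.0452694 m⁴.
Centre of pressure: y_p = y_c + I_c/(y_c·A) = 4.05 + 0.0452694/(4.05 × 0.627) = 4.05 + 0.0178272 = 4.06783 m along the plane.
Vertically, h_p = y_p·sinθ = 4.06783 × 0.862514 = 3.50856 m.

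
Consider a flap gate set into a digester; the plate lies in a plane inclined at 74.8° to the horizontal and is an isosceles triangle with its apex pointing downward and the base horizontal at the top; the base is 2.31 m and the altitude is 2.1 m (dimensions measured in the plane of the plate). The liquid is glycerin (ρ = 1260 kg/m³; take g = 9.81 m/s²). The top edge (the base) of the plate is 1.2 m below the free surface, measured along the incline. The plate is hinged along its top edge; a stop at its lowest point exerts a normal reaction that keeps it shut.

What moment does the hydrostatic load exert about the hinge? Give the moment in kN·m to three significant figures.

γ = ρg = 1260 × 9.81 / 1000 = 12.3606 kN/m³.
Let θ = 74.8° be the plate's angle to the horizontal; measure y along the incline from where the plane meets the free surface. Vertical depth h = y·sinθ with sinθ = 0.965016.
With the apex down, the centroid sits h/3 = 2.1/3 = 0.7 m below the base (the top edge), so y_c = 1.2 + 0.7 = 1.9 m and h_c = 1.9 × 0.965016 = 1.83353 m.
A = ½ × 2.31 × 2.1 = 2.4255 m².
Resultant F = γ·h_c·A = 12.3606 × 1.83353 × 2.4255 = 54.9704 kN.
I_c = b·h³/36 = 2.31 × 2.1³/36 = 0.594248 m⁴.
Centre of pressure: y_p = y_c + I_c/(y_c·A) = 1.9 + 0.594248/(1.9 × 2.4255) = 1.9 + 0.128947 = 2.02895 m along the plane.
The resultant acts 0.7 + 0.128947 = 0.828947 m (along the plate) below the hinge at the top edge, so the moment about the hinge is M = F × 0.828947 = 54.9704 × 0.828947 = 45.5675 kN·m.

M ≈ 45.6 kN·m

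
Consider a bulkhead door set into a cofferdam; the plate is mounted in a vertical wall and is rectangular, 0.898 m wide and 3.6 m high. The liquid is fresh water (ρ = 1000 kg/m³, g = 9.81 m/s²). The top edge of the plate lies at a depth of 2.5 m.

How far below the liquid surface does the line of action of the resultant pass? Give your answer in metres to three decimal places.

h_p = 4.551 m

γ = ρg = 1000 × 9.81 = 9810 N/m³ = 9.81 kN/m³.
The centroid lies 3.6/2 = 1.8 m below the top edge, so the centroid depth is h_c = 2.5 + 1.8 = 4.3 m.
A = 0.898 × 3.6 = 3.2328 m².
Resultant F = γ·h_c·A = 9.81 × 4.3 × 3.2328 = 136.369 kN.
I_c = b·h³/12 = 0.898 × 3.6³/12 = 3.49142 m⁴.
Centre of pressure: y_p = y_c + I_c/(y_c·A) = 4.3 + 3.49142/(4.3 × 3.2328) = 4.3 + 0.251163 = 4.55116 m along the plane.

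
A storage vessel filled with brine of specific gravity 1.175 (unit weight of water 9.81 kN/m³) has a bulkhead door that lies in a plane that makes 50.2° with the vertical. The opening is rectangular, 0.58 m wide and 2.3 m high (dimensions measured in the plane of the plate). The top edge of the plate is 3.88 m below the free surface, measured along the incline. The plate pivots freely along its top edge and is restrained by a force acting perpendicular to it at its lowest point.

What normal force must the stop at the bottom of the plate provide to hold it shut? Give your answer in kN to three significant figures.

P ≈ 26.6 kN

γ = 1.175 × 9.81 = 11.52675 kN/m³.
The plate makes 50.2° with the vertical, i.e. θ = 90° − 50.2° = 39.8° to the horizontal. Measuring y along the incline from the free-surface line, vertical depth h = y·sinθ with sinθ = 0.640110.
The centroid lies 2.3/2 = 1.15 m below the top edge, so y_c = 3.88 + 1.15 = 5.03 m and h_c = 5.03 × 0.640110 = 3.21975 m.
A = 0.58 × 2.3 = 1.334 m².
Resultant F = γ·h_c·A = 11.52675 × 3.21975 × 1.334 = 49.5091 kN.
I_c = b·h³/12 = 0.58 × 2.3³/12 = 0.588072 m⁴.
Centre of pressure: y_p = y_c + I_c/(y_c·A) = 5.03 + 0.588072/(5.03 × 1.334) = 5.03 + 0.0876409 = 5.11764 m along the plane.
The resultant acts 1.15 + 0.0876409 = 1.23764 m (along the plate) below the hinge at the top edge, so the moment about the hinge is M = F × 1.23764 = 49.5091 × 1.23764 = 61.2744 kN·m.
A normal force at the bottom, 2.3 m from the hinge, must supply this moment: P = 61.2744/2.3 = 26.641 kN.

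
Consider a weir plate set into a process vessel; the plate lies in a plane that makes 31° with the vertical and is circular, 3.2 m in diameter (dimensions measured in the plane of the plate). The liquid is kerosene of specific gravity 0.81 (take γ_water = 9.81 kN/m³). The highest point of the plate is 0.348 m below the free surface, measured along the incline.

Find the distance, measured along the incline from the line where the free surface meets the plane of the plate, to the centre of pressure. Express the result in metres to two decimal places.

γ = 0.81 × 9.81 = 7.9461 kN/m³.
The plate makes 31° with the vertical, i.e. θ = 90° − 31° = 59° to the horizontal. Measuring y along the incline from the free-surface line, vertical depth h = y·sinθ with sinθ = 0.857167.
The centroid is at the centre, 1.6 m below the top of the plate, so y_c = 0.348 + 1.6 = 1.948 m and h_c = 1.948 × 0.857167 = 1.66976 m.
A = π(1.6)² = 8.04248 m².
Resultant F = γ·h_c·A = 7.9461 × 1.66976 × 8.04248 = 106.708 kN.
I_c = πr⁴/4 = π × 1.6⁴/4 = 5.14719 m⁴.
Centre of pressure: y_p = y_c + I_c/(y_c·A) = 1.948 + 5.14719/(1.948 × 8.04248) = 1.948 + 0.328542 = 2.27654 m along the plane.

y_p = 2.28 m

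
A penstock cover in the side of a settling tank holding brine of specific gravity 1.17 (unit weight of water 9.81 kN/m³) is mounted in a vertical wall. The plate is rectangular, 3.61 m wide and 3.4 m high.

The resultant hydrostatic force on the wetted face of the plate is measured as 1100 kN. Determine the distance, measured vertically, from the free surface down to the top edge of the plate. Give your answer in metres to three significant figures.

d_top ≈ 6.11 m

γ = 1.17 × 9.81 = 11.4777 kN/m³.
A = 3.61 × 3.4 = 12.274 m².
From F = γ·h_c·A, the centroid depth is h_c = 1100/(11.4777 × 12.274) = 7.80821 m.
The centroid lies 3.4/2 = 1.7 m below the top edge, so the top edge sits at h_top = 7.80821 − 1.7 = 6.10821 m below the surface.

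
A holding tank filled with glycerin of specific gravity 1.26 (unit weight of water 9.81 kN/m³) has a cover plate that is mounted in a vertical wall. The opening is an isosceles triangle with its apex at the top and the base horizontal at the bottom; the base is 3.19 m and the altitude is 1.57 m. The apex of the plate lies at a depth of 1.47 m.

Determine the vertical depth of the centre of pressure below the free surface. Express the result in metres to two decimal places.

h_p = 2.57 m

γ = 1.26 × 9.81 = 12.3606 kN/m³.
With the apex up, the centroid sits 2h/3 = 2 × 1.57/3 = 1.04667 m below the apex, so the centroid depth is h_c = 1.47 + 1.04667 = 2.51667 m.
A = ½ × 3.19 × 1.57 = 2.50415 m².
Resultant F = γ·h_c·A = 12.3606 × 2.51667 × 2.50415 = 77.898 kN.
I_c = b·h³/36 = 3.19 × 1.57³/36 = 0.342916 m⁴.
Centre of pressure: y_p = y_c + I_c/(y_c·A) = 2.51667 + 0.342916/(2.51667 × 2.50415) = 2.51667 + 0.0544128 = 2.57108 m along the plane.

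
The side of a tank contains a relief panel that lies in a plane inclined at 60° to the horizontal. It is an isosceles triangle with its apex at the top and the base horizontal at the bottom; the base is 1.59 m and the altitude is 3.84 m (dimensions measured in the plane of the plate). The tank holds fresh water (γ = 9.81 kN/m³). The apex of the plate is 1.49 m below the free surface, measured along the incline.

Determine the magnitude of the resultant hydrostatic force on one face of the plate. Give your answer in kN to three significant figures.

F ≈ 105 kN

γ = 9.81 kN/m³.
Let θ = 60° be the plate's angle to the horizontal; measure y along the incline from where the plane meets the free surface. Vertical depth h = y·sinθ with sinθ = 0.866025.
With the apex up, the centroid sits 2h/3 = 2 × 3.84/3 = 2.56 m below the apex, so y_c = 1.49 + 2.56 = 4.05 m and h_c = 4.05 × 0.866025 = 3.5074 m.
A = ½ × 1.59 × 3.84 = 3.0528 m².
Resultant F = γ·h_c·A = 9.81 × 3.5074 × 3.0528 = 105.04 kN.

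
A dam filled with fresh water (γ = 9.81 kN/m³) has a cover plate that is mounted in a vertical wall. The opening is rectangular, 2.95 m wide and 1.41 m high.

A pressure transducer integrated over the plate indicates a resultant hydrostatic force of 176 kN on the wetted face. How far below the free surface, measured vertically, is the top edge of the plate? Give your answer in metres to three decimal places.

γ = 9.81 kN/m³.
A = 2.95 × 1.41 = 4.1595 m².
From F = γ·h_c·A, the centroid depth is h_c = 176/(9.81 × 4.1595) = 4.31323 m.
The centroid lies 1.41/2 = 0.705 m below the top edge, so the top edge sits at h_top = 4.31323 − 0.705 = 3.60823 m below the surface.

d_top ≈ 3.608 m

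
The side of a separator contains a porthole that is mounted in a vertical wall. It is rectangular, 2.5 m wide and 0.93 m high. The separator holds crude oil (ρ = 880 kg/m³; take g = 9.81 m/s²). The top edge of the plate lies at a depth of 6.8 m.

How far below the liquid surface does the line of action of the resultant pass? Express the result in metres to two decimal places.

h_p = 7.27 m

γ = ρg = 880 × 9.81 / 1000 = 8.6328 kN/m³.
The centroid lies 0.93/2 = 0.465 m below the top edge, so the centroid depth is h_c = 6.8 + 0.465 = 7.265 m.
A = 2.5 × 0.93 = 2.325 m².
Resultant F = γ·h_c·A = 8.6328 × 7.265 × 2.325 = 145.818 kN.
I_c = b·h³/12 = 2.5 × 0.93³/12 = 0.167574 m⁴.
Centre of pressure: y_p = y_c + I_c/(y_c·A) = 7.265 + 0.167574/(7.265 × 2.325) = 7.265 + 0.00992083 = 7.27492 m along the plane.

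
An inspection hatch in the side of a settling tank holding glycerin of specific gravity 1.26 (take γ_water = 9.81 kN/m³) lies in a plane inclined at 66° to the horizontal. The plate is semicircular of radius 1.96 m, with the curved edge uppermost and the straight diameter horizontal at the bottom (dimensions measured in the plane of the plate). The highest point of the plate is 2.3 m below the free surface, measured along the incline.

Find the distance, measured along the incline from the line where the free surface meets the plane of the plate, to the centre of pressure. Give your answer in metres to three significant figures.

y_p = 3.51 m

γ = 1.26 × 9.81 = 12.3606 kN/m³.
Let θ = 66° be the plate's angle to the horizontal; measure y along the incline from where the plane meets the free surface. Vertical depth h = y·sinθ with sinθ = 0.913545.
The centroid lies 4r/(3π) = 0.83185 m above the diameter, so r − 4r/(3π) = 1.96 − 0.83185 = 1.12815 m below the topmost point, so y_c = 2.3 + 1.12815 = 3.42815 m and h_c = 3.42815 × 0.913545 = 3.13177 m.
A = πr²/2 = π × 1.96²/2 = 6.03437 m².
Resultant F = γ·h_c·A = 12.3606 × 3.13177 × 6.03437 = 233.594 kN.
I_c = (π/8 − 8/(9π))·r⁴ = 0.109757 × 1.96⁴ = 1.61978 m⁴.
Centre of pressure: y_p = y_c + I_c/(y_c·A) = 3.42815 + 1.61978/(3.42815 × 6.03437) = 3.42815 + 0.0783005 = 3.50645 m along the plane.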